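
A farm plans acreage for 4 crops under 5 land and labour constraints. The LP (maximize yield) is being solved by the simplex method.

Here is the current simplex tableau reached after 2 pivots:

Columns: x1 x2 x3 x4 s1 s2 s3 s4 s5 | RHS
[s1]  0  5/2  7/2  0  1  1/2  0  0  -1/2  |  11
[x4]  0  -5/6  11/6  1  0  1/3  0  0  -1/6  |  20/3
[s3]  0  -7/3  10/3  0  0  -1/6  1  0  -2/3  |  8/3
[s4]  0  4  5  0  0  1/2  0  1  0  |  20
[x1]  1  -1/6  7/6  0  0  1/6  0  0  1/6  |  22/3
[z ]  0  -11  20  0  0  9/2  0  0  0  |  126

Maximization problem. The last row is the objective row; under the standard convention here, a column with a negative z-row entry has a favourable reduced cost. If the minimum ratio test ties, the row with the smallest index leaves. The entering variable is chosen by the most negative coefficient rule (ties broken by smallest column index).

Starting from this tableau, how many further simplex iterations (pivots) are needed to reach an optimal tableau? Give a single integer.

2

pivot: x2 in, s1 out → z = 872/5
pivot: s5 in, s4 out → z = 181
No improving column remains; optimal.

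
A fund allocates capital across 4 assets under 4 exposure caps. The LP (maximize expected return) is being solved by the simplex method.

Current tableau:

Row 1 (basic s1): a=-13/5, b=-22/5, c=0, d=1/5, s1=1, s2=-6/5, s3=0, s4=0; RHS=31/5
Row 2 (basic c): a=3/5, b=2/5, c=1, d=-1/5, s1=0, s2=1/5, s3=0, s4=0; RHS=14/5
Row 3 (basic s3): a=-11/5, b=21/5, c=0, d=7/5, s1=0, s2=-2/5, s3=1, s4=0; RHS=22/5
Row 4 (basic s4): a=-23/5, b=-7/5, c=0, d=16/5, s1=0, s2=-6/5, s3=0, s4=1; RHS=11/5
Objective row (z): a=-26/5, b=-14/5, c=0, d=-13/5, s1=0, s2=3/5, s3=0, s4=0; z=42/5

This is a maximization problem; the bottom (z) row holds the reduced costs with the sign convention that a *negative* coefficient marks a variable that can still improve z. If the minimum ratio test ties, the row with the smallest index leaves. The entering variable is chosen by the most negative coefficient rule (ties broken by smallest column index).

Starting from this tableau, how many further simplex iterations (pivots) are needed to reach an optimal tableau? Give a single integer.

pivot: a in, c out → z = 98/3
pivot: d in, s4 out → z = 471/5
No improving column remains; optimal.

2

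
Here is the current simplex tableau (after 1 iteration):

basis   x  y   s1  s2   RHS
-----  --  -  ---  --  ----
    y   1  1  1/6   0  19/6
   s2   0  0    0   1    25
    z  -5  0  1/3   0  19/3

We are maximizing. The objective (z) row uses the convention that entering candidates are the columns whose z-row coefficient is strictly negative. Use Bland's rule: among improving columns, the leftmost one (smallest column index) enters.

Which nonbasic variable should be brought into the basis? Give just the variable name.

x

Objective-row coefficients: x: -5, y: 0, s1: 1/3, s2: 0.
Improving columns: x. Bland's rule picks the smallest column index → x.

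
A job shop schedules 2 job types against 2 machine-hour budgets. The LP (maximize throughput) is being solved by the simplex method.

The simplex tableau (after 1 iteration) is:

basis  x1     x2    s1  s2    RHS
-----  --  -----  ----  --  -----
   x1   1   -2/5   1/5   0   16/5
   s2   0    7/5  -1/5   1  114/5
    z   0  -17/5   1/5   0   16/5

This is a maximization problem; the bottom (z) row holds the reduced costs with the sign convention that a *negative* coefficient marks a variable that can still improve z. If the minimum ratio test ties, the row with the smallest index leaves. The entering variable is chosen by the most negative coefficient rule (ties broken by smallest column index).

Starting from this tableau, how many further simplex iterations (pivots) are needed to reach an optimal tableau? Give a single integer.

2

pivot: x2 in, s2 out → z = 410/7
pivot: s1 in, x1 out → z = 78
No improving column remains; optimal.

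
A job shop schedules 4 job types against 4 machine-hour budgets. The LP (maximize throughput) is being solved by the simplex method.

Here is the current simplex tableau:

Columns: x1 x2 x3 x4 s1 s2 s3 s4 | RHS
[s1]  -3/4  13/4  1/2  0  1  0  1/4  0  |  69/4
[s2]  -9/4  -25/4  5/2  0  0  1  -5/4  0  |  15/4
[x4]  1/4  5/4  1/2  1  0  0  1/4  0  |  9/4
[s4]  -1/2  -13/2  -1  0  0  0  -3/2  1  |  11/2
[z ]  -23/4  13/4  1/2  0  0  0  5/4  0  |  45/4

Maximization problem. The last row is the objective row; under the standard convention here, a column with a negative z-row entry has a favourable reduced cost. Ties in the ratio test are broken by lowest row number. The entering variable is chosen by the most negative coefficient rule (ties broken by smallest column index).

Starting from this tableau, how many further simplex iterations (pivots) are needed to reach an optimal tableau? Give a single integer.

1

pivot: x1 in, x4 out → z = 63
No improving column remains; optimal.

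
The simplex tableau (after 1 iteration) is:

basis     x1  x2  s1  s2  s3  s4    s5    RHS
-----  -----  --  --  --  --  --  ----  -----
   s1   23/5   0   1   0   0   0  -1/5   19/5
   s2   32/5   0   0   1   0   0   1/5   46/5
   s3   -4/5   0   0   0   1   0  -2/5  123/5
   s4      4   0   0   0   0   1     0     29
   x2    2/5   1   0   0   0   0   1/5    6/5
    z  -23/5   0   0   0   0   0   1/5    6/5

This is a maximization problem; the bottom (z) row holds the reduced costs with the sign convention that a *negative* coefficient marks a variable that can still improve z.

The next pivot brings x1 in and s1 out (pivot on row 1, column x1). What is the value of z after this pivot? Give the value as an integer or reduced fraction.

Minimum ratio for x1: (19/5)/(23/5) = 19/23.
z changes by −(z-row coeff of x1)·ratio = −(-23/5)·(19/23) = 19/5.
New z = 6/5 + (19/5) = 5.

5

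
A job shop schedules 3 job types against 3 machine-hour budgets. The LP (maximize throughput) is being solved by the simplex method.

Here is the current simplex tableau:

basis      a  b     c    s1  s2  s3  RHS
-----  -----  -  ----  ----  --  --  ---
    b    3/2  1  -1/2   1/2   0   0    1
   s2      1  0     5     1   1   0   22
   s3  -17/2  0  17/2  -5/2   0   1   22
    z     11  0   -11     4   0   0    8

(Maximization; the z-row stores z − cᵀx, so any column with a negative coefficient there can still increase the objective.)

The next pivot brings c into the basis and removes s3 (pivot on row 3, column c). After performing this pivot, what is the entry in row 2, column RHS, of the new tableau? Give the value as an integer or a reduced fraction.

154/17

Pivot element is row 3, column c: 17/2.
Normalize row 3: new (row 3, RHS) = 22/(17/2) = 44/17.
row 2 ← row 2 − 5·(new row 3): 22 − 5·(44/17) = 154/17.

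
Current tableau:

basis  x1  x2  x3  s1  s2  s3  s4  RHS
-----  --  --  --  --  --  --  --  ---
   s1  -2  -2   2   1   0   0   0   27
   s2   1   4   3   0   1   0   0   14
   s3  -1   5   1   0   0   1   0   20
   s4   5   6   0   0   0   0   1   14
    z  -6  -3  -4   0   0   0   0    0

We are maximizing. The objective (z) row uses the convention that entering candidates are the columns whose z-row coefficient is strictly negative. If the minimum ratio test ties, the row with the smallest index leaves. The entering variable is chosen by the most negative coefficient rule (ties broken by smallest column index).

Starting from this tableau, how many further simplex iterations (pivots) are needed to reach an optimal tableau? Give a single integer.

pivot: x1 in, s4 out → z = 84/5
pivot: x3 in, s2 out → z = 476/15
No improving column remains; optimal.

2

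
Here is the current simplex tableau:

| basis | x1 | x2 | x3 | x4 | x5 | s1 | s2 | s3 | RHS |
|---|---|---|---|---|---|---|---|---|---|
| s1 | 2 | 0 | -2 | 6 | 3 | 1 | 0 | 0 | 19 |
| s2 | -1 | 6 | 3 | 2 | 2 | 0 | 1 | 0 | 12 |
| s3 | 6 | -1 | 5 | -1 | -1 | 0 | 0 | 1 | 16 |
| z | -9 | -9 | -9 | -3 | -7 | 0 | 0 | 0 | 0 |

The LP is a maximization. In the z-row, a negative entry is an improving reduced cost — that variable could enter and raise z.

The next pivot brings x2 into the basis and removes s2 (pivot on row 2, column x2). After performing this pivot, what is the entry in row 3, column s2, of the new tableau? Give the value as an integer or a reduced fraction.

1/6

Pivot element is row 2, column x2: 6.
Normalize row 2: new (row 2, s2) = 1/6 = 1/6.
row 3 ← row 3 − (-1)·(new row 2): 0 − (-1)·(1/6) = 1/6.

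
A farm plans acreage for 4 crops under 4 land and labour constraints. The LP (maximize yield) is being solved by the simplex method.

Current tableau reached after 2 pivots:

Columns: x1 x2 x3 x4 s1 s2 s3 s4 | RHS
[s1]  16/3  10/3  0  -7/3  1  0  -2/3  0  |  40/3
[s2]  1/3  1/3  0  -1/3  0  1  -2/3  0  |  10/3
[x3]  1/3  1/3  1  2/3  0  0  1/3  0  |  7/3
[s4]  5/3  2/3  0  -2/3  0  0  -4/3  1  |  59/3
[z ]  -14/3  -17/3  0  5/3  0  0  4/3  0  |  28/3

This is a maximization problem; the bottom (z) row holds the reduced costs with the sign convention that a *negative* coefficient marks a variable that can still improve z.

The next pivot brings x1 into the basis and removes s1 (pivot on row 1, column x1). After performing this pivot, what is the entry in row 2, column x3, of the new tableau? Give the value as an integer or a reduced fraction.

Pivot element is row 1, column x1: 16/3.
Normalize row 1: new (row 1, x3) = 0/(16/3) = 0.
row 2 ← row 2 − (1/3)·(new row 1): 0 − (1/3)·0 = 0.

0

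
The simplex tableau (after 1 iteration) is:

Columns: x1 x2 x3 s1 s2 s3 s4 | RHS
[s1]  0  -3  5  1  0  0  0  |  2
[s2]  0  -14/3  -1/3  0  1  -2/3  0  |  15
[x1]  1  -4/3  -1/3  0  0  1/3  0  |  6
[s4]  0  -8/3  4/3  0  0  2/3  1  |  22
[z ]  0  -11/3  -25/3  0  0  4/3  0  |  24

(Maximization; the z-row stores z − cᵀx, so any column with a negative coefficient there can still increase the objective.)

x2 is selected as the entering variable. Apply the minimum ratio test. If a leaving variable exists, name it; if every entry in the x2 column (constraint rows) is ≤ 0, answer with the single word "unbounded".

x2-column entries: row 1: -3, row 2: -14/3, row 3: -4/3, row 4: -8/3. All ≤ 0, so x2 can increase without bound; the LP is unbounded in this direction.

unbounded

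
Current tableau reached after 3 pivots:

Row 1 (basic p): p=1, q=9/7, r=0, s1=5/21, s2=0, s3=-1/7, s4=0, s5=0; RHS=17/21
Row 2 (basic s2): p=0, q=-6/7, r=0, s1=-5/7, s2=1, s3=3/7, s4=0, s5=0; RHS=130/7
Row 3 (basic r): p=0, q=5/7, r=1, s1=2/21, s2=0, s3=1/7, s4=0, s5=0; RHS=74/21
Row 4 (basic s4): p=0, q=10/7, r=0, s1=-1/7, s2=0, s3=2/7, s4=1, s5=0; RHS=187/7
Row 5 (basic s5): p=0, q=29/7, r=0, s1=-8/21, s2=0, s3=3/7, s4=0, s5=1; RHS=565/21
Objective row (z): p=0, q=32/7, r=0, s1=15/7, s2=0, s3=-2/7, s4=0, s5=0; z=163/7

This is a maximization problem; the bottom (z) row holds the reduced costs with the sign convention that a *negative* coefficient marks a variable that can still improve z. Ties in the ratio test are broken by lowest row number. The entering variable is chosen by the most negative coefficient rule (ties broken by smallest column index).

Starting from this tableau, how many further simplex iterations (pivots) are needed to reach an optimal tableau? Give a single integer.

pivot: s3 in, r out → z = 91/3
No improving column remains; optimal.

1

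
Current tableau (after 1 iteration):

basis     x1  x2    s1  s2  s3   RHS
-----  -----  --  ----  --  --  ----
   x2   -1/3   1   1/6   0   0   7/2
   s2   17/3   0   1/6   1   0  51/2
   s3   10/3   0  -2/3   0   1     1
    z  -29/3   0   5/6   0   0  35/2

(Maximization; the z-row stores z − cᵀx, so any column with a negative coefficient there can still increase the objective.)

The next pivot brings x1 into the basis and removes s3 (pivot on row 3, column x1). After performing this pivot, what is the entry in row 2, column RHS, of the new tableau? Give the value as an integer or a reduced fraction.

Pivot element is row 3, column x1: 10/3.
Normalize row 3: new (row 3, RHS) = 1/(10/3) = 3/10.
row 2 ← row 2 − (17/3)·(new row 3): 51/2 − (17/3)·(3/10) = 119/5.

119/5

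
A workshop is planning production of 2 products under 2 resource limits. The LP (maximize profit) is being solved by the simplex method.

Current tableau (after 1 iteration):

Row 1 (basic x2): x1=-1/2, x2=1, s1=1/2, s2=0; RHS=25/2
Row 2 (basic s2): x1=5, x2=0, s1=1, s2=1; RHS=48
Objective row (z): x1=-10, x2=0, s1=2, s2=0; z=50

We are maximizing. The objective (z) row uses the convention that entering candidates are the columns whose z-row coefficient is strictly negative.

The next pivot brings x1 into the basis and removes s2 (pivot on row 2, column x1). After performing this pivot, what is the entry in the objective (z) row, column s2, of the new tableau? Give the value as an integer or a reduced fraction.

Pivot element is row 2, column x1: 5.
Normalize row 2: new (row 2, s2) = 1/5 = 1/5.
z-row ← z-row − (-10)·(new row 2): 0 − (-10)·(1/5) = 2.

2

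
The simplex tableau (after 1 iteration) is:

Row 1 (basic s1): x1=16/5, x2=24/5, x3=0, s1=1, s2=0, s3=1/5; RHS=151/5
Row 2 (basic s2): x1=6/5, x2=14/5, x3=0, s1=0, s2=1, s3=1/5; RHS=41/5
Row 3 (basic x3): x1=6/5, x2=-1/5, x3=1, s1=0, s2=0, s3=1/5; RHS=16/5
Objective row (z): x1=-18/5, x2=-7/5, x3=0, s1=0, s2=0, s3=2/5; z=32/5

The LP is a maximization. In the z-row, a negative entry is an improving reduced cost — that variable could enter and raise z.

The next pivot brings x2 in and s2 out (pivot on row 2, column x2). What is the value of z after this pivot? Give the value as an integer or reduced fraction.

Minimum ratio for x2: (41/5)/(14/5) = 41/14.
z changes by −(z-row coeff of x2)·ratio = −(-7/5)·(41/14) = 41/10.
New z = 32/5 + (41/10) = 21/2.

21/2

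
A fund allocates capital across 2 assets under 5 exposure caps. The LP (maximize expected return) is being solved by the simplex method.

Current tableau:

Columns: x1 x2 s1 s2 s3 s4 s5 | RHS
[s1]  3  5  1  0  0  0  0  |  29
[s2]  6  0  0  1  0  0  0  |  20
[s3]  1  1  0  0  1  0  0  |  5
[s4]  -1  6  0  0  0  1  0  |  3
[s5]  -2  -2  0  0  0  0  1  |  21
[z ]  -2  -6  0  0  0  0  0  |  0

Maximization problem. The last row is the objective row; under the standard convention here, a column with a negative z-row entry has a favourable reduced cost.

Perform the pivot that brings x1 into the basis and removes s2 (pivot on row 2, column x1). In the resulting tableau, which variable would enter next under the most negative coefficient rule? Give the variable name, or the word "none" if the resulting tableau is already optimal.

Pivot element 6. New z-row = old z-row − (-2)·(row 2/6).
Updated z-row coefficients: x1: 0, x2: -6, s1: 0, s2: 1/3, s3: 0, s4: 0, s5: 0.
The most negative is -6 in column x2, so x2 would enter next.

x2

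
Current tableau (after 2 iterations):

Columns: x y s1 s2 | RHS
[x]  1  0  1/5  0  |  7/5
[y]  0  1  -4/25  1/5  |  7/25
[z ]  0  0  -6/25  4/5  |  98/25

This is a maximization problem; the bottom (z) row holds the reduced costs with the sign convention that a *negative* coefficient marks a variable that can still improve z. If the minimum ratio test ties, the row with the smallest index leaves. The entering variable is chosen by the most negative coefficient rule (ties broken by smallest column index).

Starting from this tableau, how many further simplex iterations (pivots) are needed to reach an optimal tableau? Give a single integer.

1

pivot: s1 in, x out → z = 28/5
No improving column remains; optimal.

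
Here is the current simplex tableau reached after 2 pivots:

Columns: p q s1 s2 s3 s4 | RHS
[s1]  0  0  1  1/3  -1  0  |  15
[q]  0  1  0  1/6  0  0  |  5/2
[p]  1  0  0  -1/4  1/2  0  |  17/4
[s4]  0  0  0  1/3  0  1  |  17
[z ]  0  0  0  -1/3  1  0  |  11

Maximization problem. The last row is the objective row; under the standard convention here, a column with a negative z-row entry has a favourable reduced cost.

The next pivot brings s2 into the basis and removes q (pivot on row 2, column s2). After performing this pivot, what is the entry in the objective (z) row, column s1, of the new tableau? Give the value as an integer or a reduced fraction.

Pivot element is row 2, column s2: 1/6.
Normalize row 2: new (row 2, s1) = 0/(1/6) = 0.
z-row ← z-row − (-1/3)·(new row 2): 0 − (-1/3)·0 = 0.

0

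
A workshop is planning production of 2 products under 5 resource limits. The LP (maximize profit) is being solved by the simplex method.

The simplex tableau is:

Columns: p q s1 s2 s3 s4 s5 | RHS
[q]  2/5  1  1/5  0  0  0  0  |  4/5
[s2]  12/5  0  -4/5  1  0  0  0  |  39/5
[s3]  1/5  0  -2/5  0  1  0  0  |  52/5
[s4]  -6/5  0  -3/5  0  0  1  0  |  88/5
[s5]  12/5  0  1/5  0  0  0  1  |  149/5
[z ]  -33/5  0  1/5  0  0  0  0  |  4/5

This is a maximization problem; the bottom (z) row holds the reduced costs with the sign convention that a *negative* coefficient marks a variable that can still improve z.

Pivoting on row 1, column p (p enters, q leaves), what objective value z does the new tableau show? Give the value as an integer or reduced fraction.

14

Minimum ratio for p: (4/5)/(2/5) = 2.
z changes by −(z-row coeff of p)·ratio = −(-33/5)·2 = 66/5.
New z = 4/5 + (66/5) = 14.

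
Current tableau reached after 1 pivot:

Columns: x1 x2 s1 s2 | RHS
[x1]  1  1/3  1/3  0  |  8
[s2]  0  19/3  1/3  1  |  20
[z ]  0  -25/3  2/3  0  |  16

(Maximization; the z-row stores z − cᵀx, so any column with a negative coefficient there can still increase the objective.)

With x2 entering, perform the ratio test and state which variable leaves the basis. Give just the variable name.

s2

Ratios: row 1 (x1): 8/(1/3) = 24; row 2 (s2): 20/(19/3) = 60/19.
Minimum ratio 60/19 is in the s2 row, so s2 leaves.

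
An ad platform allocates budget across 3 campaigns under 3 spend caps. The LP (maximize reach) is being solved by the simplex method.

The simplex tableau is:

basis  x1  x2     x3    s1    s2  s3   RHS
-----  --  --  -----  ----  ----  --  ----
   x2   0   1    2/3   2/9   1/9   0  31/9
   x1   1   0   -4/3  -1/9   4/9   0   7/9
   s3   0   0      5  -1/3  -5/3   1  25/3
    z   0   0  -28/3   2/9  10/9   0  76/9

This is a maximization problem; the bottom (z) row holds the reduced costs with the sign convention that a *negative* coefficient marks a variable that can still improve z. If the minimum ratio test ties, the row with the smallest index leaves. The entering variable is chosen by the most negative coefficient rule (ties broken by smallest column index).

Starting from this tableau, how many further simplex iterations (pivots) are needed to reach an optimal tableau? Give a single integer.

pivot: x3 in, s3 out → z = 24
pivot: s2 in, x2 out → z = 38
No improving column remains; optimal.

2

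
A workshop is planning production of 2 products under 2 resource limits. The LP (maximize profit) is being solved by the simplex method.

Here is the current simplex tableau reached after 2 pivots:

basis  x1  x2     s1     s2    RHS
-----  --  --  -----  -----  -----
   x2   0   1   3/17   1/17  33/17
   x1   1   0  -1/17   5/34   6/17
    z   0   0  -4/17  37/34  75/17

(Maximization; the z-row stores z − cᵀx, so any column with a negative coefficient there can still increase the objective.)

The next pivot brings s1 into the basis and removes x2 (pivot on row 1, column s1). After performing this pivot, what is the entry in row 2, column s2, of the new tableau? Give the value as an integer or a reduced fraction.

1/6

Pivot element is row 1, column s1: 3/17.
Normalize row 1: new (row 1, s2) = (1/17)/(3/17) = 1/3.
row 2 ← row 2 − (-1/17)·(new row 1): 5/34 − (-1/17)·(1/3) = 1/6.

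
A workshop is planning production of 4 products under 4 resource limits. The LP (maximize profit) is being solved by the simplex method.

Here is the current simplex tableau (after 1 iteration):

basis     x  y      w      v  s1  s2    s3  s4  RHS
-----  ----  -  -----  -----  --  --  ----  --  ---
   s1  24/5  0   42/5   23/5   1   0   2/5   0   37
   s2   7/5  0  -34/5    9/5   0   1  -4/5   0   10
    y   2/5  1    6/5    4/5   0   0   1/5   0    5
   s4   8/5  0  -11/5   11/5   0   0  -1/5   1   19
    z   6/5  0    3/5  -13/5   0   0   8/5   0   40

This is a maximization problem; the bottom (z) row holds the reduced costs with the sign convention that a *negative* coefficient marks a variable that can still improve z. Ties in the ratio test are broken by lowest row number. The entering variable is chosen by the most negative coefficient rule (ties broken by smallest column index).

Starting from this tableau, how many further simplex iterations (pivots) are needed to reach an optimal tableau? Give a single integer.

pivot: v in, s2 out → z = 490/9
pivot: w in, y out → z = 2115/38
No improving column remains; optimal.

2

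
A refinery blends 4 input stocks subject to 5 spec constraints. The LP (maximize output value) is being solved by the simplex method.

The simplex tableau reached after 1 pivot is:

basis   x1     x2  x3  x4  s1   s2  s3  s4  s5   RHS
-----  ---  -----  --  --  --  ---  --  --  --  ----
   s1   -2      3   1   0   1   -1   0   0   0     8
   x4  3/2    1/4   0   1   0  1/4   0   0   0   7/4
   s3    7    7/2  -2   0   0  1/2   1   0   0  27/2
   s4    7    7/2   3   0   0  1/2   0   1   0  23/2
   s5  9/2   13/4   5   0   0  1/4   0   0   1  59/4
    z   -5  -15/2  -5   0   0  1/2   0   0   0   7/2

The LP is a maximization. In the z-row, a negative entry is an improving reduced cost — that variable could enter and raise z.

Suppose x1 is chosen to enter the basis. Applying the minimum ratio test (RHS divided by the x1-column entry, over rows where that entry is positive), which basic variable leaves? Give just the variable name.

x4

Ratios: row 1 (s1): entry -2 ≤ 0, skip; row 2 (x4): (7/4)/(3/2) = 7/6; row 3 (s3): (27/2)/7 = 27/14; row 4 (s4): (23/2)/7 = 23/14; row 5 (s5): (59/4)/(9/2) = 59/18.
Minimum ratio 7/6 is in the x4 row, so x4 leaves.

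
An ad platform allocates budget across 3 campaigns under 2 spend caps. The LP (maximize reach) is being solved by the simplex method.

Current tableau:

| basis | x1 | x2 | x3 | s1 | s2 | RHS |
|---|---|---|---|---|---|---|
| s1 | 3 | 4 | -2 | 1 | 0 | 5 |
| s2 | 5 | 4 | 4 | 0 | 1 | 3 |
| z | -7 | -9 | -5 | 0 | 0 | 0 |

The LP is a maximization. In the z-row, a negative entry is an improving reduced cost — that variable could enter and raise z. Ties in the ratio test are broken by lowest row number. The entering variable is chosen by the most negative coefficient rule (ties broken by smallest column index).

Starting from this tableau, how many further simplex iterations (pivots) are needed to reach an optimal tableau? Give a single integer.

pivot: x2 in, s2 out → z = 27/4
No improving column remains; optimal.

1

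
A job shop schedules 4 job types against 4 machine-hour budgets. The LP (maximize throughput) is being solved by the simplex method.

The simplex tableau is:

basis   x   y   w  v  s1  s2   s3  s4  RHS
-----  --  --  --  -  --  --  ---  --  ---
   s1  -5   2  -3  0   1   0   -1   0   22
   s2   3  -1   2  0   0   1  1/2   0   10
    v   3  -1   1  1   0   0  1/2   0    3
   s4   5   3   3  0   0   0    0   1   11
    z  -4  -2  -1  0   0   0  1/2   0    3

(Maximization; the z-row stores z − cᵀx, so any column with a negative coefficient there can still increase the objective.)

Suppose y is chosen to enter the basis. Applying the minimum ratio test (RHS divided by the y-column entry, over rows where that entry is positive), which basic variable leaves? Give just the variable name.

Ratios: row 1 (s1): 22/2 = 11; row 2 (s2): entry -1 ≤ 0, skip; row 3 (v): entry -1 ≤ 0, skip; row 4 (s4): 11/3 = 11/3.
Minimum ratio 11/3 is in the s4 row, so s4 leaves.

s4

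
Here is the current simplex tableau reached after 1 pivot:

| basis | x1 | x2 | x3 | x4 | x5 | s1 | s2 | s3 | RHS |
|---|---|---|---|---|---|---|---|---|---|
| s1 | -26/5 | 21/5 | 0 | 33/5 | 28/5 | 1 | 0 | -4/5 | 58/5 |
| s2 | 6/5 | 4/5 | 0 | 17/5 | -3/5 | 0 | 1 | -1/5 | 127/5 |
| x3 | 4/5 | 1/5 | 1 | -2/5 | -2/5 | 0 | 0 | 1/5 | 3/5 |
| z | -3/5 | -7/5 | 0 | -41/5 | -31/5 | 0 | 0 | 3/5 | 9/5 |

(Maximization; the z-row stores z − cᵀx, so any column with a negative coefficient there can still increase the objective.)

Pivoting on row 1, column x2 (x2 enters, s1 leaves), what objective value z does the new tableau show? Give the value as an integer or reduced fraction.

Minimum ratio for x2: (58/5)/(21/5) = 58/21.
z changes by −(z-row coeff of x2)·ratio = −(-7/5)·(58/21) = 58/15.
New z = 9/5 + (58/15) = 17/3.

17/3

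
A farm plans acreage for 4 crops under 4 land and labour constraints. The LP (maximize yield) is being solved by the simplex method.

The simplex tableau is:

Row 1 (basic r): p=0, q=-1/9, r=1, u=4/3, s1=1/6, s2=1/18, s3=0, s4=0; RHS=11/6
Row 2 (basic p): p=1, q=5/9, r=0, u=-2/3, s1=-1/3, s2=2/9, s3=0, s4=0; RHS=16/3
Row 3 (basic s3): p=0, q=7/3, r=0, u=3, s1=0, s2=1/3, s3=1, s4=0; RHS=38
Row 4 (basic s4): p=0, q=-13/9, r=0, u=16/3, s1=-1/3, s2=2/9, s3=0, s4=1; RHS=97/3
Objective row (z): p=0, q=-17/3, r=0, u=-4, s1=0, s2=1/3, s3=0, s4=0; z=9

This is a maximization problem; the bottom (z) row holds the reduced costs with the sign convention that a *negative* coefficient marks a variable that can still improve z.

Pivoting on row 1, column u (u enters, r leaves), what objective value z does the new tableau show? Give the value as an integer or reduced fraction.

Minimum ratio for u: (11/6)/(4/3) = 11/8.
z changes by −(z-row coeff of u)·ratio = −(-4)·(11/8) = 11/2.
New z = 9 + (11/2) = 29/2.

29/2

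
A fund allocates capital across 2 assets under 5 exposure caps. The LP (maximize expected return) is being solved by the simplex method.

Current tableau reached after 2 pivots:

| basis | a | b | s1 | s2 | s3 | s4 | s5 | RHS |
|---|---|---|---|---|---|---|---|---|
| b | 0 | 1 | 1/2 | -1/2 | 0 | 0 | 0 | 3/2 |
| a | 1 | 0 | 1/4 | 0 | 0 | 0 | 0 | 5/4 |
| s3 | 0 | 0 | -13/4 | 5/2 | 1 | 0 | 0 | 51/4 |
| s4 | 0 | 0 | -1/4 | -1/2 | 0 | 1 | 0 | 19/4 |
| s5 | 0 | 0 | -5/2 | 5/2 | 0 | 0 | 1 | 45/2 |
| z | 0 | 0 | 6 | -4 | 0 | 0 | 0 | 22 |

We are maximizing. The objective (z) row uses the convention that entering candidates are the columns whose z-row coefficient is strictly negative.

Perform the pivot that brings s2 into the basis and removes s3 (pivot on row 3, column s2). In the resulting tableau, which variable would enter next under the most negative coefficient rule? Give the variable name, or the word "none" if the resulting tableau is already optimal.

none

Pivot element 5/2. New z-row = old z-row − (-4)·(row 3/(5/2)).
Updated z-row coefficients: a: 0, b: 0, s1: 4/5, s2: 0, s3: 8/5, s4: 0, s5: 0.
No coefficient is strictly negative; the tableau after this pivot is optimal.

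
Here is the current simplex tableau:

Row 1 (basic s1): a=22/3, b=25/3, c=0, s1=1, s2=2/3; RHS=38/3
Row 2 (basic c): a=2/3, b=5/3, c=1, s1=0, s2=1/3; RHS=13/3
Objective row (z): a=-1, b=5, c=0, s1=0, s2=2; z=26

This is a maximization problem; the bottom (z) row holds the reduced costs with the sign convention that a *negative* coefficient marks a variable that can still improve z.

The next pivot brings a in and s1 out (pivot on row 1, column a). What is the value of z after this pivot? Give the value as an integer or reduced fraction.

Minimum ratio for a: (38/3)/(22/3) = 19/11.
z changes by −(z-row coeff of a)·ratio = −(-1)·(19/11) = 19/11.
New z = 26 + (19/11) = 305/11.

305/11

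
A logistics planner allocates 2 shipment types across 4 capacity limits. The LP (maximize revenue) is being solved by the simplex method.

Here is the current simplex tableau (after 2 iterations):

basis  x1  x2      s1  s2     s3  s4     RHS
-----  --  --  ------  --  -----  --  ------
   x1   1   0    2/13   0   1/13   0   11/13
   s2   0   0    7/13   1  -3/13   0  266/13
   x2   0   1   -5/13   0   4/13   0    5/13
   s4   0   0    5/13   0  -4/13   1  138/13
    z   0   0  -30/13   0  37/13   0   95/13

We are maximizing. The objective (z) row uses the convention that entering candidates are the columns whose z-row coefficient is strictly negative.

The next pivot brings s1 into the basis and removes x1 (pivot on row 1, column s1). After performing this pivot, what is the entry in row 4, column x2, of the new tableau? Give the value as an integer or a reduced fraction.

0

Pivot element is row 1, column s1: 2/13.
Normalize row 1: new (row 1, x2) = 0/(2/13) = 0.
row 4 ← row 4 − (5/13)·(new row 1): 0 − (5/13)·0 = 0.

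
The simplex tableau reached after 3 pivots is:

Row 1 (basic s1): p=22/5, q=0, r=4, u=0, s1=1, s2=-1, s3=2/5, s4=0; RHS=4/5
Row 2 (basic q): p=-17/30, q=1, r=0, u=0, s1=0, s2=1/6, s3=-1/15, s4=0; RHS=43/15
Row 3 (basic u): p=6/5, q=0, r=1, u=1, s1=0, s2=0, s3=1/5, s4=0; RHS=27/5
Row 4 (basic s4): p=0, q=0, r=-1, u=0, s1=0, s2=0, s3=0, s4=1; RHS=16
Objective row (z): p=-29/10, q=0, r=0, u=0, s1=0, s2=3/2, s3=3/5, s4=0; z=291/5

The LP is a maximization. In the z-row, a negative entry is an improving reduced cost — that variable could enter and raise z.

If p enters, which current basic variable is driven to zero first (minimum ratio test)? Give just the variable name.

Ratios: row 1 (s1): (4/5)/(22/5) = 2/11; row 2 (q): entry -17/30 ≤ 0, skip; row 3 (u): (27/5)/(6/5) = 9/2; row 4 (s4): entry 0 ≤ 0, skip.
Minimum ratio 2/11 is in the s1 row, so s1 leaves.

s1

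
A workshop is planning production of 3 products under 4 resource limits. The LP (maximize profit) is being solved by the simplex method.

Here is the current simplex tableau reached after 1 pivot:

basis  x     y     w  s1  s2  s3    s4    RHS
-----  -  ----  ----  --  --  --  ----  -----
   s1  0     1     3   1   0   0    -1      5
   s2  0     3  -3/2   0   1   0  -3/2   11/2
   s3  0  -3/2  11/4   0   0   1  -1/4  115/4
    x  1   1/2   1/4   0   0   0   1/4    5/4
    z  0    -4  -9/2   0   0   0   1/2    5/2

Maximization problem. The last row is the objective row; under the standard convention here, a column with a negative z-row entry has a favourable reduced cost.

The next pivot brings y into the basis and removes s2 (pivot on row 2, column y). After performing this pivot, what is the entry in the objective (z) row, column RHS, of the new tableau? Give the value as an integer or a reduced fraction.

Pivot element is row 2, column y: 3.
Normalize row 2: new (row 2, RHS) = (11/2)/3 = 11/6.
z-row ← z-row − (-4)·(new row 2): 5/2 − (-4)·(11/6) = 59/6.

59/6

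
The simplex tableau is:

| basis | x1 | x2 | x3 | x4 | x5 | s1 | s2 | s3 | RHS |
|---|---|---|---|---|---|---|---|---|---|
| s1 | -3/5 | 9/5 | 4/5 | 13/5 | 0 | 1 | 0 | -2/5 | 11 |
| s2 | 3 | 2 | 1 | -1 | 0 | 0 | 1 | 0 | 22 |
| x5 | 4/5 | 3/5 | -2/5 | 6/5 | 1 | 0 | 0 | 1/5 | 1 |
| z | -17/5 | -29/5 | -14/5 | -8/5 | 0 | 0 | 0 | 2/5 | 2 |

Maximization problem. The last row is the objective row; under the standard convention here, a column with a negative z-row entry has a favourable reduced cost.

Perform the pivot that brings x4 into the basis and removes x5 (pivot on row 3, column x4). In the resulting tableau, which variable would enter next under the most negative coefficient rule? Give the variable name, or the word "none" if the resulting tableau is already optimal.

Pivot element 6/5. New z-row = old z-row − (-8/5)·(row 3/(6/5)).
Updated z-row coefficients: x1: -7/3, x2: -5, x3: -10/3, x4: 0, x5: 4/3, s1: 0, s2: 0, s3: 2/3.
The most negative is -5 in column x2, so x2 would enter next.

x2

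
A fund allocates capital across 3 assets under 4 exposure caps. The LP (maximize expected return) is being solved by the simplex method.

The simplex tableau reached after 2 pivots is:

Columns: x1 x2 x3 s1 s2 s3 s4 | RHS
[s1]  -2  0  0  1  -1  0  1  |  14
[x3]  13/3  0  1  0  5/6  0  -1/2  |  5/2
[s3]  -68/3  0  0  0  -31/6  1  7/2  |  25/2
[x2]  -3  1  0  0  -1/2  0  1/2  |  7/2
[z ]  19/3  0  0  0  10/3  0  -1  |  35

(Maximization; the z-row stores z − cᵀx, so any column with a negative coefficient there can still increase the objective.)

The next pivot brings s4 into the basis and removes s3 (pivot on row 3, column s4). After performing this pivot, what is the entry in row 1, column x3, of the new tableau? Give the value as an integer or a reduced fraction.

Pivot element is row 3, column s4: 7/2.
Normalize row 3: new (row 3, x3) = 0/(7/2) = 0.
row 1 ← row 1 − 1·(new row 3): 0 − 1·0 = 0.

0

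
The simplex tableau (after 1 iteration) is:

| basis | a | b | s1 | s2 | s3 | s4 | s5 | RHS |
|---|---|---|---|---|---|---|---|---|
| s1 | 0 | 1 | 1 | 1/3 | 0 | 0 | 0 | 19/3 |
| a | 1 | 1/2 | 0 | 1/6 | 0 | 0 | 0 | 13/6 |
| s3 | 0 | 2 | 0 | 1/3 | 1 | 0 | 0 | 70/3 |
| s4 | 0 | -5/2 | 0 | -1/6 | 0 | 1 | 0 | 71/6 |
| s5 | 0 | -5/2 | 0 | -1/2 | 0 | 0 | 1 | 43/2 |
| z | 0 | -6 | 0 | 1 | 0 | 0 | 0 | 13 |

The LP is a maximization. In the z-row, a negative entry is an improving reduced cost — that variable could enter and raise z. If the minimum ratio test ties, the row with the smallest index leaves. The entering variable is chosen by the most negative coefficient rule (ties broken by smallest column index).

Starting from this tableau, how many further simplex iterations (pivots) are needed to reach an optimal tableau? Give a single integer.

1

pivot: b in, a out → z = 39
No improving column remains; optimal.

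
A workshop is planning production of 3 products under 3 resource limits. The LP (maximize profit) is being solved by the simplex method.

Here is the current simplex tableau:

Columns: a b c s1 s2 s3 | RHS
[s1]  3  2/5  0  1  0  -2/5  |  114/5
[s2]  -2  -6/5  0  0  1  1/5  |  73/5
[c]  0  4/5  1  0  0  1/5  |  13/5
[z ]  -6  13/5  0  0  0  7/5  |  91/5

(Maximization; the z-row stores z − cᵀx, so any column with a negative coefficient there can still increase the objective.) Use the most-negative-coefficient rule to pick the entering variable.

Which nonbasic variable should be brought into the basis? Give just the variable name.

Objective-row coefficients: a: -6, b: 13/5, c: 0, s1: 0, s2: 0, s3: 7/5.
The most negative is -6 in column a, so a enters.

a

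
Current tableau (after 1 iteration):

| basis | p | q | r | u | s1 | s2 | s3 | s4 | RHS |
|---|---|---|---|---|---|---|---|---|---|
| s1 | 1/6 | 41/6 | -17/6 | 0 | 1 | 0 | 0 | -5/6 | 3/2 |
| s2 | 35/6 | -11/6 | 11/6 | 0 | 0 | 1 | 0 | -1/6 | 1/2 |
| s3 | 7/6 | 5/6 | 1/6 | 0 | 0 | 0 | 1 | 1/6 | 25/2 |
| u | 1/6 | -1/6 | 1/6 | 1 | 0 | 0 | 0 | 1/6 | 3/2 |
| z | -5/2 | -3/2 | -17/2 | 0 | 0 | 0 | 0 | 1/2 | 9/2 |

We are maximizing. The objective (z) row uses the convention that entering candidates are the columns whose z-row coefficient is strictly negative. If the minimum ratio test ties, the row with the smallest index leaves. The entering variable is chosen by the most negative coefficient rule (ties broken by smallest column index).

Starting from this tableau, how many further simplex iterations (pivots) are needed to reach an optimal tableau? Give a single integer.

pivot: r in, s2 out → z = 75/11
pivot: q in, s1 out → z = 25/2
pivot: s4 in, u out → z = 73/2
No improving column remains; optimal.

3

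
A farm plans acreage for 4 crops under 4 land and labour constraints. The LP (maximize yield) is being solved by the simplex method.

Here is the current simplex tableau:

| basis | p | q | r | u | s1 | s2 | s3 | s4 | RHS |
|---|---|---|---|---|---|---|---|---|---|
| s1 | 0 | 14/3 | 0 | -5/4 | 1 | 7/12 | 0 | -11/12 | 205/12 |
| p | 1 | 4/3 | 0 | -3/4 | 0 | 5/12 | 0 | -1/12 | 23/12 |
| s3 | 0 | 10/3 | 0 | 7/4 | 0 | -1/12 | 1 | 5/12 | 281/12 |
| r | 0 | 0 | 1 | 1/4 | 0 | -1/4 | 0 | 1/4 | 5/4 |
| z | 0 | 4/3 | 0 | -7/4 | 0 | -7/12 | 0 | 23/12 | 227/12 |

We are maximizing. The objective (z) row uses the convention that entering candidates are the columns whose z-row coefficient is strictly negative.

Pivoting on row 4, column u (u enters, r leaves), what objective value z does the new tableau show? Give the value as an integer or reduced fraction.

83/3

Minimum ratio for u: (5/4)/(1/4) = 5.
z changes by −(z-row coeff of u)·ratio = −(-7/4)·5 = 35/4.
New z = 227/12 + (35/4) = 83/3.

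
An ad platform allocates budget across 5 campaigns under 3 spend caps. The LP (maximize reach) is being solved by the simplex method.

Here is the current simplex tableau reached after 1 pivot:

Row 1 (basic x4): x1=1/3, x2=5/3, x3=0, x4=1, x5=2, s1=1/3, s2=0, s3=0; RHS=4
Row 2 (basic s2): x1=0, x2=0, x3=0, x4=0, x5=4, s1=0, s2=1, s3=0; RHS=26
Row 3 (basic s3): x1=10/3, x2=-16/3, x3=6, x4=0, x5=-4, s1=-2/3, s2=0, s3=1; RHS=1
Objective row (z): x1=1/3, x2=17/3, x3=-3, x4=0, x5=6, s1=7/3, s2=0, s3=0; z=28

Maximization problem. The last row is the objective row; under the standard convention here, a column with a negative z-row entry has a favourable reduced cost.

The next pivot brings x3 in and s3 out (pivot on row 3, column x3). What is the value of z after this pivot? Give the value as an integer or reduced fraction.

Minimum ratio for x3: 1/6 = 1/6.
z changes by −(z-row coeff of x3)·ratio = −(-3)·(1/6) = 1/2.
New z = 28 + (1/2) = 57/2.

57/2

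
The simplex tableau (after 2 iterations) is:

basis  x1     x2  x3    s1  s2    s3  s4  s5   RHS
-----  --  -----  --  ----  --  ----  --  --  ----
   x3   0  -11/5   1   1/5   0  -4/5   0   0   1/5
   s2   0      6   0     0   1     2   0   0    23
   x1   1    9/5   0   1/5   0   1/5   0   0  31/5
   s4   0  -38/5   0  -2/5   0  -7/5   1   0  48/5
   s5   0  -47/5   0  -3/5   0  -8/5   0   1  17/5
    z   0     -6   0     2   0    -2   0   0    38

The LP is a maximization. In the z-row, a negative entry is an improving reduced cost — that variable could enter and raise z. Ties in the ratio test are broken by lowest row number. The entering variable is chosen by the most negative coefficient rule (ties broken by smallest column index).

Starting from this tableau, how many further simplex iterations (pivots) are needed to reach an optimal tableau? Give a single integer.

2

pivot: x2 in, x1 out → z = 176/3
pivot: s3 in, s2 out → z = 61
No improving column remains; optimal.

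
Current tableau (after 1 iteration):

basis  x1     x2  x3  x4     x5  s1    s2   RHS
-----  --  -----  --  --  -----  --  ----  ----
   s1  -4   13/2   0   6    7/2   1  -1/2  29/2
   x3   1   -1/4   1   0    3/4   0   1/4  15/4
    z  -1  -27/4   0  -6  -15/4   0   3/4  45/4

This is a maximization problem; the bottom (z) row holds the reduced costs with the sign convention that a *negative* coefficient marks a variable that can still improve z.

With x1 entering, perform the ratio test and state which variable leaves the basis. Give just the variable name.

Ratios: row 1 (s1): entry -4 ≤ 0, skip; row 2 (x3): (15/4)/1 = 15/4.
Minimum ratio 15/4 is in the x3 row, so x3 leaves.

x3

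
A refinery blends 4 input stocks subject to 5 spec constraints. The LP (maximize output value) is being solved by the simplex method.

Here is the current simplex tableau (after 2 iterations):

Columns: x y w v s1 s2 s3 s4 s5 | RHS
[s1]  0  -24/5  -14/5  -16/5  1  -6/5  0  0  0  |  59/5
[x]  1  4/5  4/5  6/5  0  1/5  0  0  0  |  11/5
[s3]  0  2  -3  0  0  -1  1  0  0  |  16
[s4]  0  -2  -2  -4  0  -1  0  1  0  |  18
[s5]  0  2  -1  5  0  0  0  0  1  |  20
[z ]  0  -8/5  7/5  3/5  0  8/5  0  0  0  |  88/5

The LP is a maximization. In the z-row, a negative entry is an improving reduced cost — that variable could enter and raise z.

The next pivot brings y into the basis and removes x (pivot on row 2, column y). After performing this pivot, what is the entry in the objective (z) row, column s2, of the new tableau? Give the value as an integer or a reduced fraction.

2

Pivot element is row 2, column y: 4/5.
Normalize row 2: new (row 2, s2) = (1/5)/(4/5) = 1/4.
z-row ← z-row − (-8/5)·(new row 2): 8/5 − (-8/5)·(1/4) = 2.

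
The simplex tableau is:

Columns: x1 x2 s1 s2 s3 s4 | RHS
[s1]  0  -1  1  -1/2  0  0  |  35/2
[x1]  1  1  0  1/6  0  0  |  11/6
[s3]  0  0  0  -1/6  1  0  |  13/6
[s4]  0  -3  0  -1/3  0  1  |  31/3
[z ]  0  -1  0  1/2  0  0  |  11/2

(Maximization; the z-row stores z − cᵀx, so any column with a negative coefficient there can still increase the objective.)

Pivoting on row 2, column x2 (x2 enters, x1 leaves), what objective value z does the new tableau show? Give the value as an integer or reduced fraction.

Minimum ratio for x2: (11/6)/1 = 11/6.
z changes by −(z-row coeff of x2)·ratio = −(-1)·(11/6) = 11/6.
New z = 11/2 + (11/6) = 22/3.

22/3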